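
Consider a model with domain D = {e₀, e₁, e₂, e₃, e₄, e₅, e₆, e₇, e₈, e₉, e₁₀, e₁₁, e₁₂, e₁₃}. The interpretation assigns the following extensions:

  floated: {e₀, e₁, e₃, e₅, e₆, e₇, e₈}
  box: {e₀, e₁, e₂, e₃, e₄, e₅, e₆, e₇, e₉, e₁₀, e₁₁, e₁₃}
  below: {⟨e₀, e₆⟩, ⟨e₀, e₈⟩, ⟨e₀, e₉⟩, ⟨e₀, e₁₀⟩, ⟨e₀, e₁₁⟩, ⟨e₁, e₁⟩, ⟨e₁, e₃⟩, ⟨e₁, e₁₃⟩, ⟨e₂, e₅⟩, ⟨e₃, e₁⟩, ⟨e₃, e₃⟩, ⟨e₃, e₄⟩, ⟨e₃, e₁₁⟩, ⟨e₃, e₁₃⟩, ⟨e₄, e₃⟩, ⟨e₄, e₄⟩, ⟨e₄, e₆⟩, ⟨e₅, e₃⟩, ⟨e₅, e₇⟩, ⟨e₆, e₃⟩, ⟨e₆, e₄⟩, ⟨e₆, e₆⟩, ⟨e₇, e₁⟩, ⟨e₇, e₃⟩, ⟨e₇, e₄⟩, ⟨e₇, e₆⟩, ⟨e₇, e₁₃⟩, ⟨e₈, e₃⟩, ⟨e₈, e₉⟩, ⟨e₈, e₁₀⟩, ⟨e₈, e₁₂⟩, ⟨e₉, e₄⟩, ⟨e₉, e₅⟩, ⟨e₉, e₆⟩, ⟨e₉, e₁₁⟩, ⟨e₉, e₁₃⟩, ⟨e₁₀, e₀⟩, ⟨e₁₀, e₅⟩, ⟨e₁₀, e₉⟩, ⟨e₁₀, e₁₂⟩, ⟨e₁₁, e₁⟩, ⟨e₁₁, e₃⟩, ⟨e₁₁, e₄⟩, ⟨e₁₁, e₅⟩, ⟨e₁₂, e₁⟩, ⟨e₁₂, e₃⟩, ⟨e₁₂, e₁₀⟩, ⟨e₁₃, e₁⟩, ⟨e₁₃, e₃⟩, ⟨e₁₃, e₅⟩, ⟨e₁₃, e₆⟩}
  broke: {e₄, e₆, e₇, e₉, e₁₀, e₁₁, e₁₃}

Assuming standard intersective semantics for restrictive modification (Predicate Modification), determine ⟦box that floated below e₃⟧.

{e₁, e₃, e₅, e₆, e₇}

⟦that floated⟧ = ⟦floated⟧ = {e₀, e₁, e₃, e₅, e₆, e₇, e₈}
⟦below e₃⟧ = {x : ⟨x, e₃⟩ ∈ ⟦below⟧} = {e₁, e₃, e₄, e₅, e₆, e₇, e₈, e₁₁, e₁₂, e₁₃}
⟦box⟧ = {e₀, e₁, e₂, e₃, e₄, e₅, e₆, e₇, e₉, e₁₀, e₁₁, e₁₃}
… ∩ ⟦that floated⟧ = {e₀, e₁, e₂, e₃, e₄, e₅, e₆, e₇, e₉, e₁₀, e₁₁, e₁₃} ∩ {e₀, e₁, e₃, e₅, e₆, e₇, e₈} = {e₀, e₁, e₃, e₅, e₆, e₇}
… ∩ ⟦below e₃⟧ = {e₀, e₁, e₃, e₅, e₆, e₇} ∩ {e₁, e₃, e₄, e₅, e₆, e₇, e₈, e₁₁, e₁₂, e₁₃} = {e₁, e₃, e₅, e₆, e₇}
So ⟦box that floated below e₃⟧ = {e₁, e₃, e₅, e₆, e₇}.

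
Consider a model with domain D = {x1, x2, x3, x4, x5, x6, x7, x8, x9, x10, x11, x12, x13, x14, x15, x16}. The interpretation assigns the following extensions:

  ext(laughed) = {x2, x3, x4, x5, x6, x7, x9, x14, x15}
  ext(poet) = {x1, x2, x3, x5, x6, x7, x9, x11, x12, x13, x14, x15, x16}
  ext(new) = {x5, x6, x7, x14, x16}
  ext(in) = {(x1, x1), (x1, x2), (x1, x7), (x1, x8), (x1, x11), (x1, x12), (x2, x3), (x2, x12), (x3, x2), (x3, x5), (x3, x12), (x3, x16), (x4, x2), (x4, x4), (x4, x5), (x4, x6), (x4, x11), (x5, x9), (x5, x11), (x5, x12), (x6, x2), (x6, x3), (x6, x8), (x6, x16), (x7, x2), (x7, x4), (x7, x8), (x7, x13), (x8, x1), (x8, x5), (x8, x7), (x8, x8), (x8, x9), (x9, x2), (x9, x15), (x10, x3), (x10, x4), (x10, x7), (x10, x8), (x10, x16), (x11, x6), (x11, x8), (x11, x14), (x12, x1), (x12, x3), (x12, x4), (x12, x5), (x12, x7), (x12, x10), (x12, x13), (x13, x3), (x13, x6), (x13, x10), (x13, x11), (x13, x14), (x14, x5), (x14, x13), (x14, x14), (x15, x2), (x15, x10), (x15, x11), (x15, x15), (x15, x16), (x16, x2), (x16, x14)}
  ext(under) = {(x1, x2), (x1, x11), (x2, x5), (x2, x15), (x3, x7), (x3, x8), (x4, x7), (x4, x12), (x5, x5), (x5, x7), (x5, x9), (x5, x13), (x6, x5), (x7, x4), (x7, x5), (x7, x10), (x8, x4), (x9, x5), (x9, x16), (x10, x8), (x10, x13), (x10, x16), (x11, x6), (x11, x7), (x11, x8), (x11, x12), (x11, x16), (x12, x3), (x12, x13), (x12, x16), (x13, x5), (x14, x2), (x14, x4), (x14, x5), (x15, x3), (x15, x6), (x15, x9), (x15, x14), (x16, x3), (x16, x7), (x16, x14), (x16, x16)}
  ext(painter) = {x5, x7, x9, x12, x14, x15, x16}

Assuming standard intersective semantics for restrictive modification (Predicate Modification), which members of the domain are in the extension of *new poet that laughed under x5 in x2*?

{x6, x7}

⟦that laughed⟧ = ⟦laughed⟧ = {x2, x3, x4, x5, x6, x7, x9, x14, x15}
⟦under x5⟧ = {x : ⟨x, x5⟩ ∈ ⟦under⟧} = {x2, x5, x6, x7, x9, x13, x14}
⟦in x2⟧ = {x : ⟨x, x2⟩ ∈ ⟦in⟧} = {x1, x3, x4, x6, x7, x9, x15, x16}
⟦poet⟧ = {x1, x2, x3, x5, x6, x7, x9, x11, x12, x13, x14, x15, x16}
… ∩ ⟦that laughed⟧ = {x1, x2, x3, x5, x6, x7, x9, x11, x12, x13, x14, x15, x16} ∩ {x2, x3, x4, x5, x6, x7, x9, x14, x15} = {x2, x3, x5, x6, x7, x9, x14, x15}
… ∩ ⟦under x5⟧ = {x2, x3, x5, x6, x7, x9, x14, x15} ∩ {x2, x5, x6, x7, x9, x13, x14} = {x2, x5, x6, x7, x9, x14}
… ∩ ⟦in x2⟧ = {x2, x5, x6, x7, x9, x14} ∩ {x1, x3, x4, x6, x7, x9, x15, x16} = {x6, x7, x9}
… ∩ ⟦new⟧ = {x6, x7, x9} ∩ {x5, x6, x7, x14, x16} = {x6, x7}
So ⟦new poet that laughed under x5 in x2⟧ = {x6, x7}.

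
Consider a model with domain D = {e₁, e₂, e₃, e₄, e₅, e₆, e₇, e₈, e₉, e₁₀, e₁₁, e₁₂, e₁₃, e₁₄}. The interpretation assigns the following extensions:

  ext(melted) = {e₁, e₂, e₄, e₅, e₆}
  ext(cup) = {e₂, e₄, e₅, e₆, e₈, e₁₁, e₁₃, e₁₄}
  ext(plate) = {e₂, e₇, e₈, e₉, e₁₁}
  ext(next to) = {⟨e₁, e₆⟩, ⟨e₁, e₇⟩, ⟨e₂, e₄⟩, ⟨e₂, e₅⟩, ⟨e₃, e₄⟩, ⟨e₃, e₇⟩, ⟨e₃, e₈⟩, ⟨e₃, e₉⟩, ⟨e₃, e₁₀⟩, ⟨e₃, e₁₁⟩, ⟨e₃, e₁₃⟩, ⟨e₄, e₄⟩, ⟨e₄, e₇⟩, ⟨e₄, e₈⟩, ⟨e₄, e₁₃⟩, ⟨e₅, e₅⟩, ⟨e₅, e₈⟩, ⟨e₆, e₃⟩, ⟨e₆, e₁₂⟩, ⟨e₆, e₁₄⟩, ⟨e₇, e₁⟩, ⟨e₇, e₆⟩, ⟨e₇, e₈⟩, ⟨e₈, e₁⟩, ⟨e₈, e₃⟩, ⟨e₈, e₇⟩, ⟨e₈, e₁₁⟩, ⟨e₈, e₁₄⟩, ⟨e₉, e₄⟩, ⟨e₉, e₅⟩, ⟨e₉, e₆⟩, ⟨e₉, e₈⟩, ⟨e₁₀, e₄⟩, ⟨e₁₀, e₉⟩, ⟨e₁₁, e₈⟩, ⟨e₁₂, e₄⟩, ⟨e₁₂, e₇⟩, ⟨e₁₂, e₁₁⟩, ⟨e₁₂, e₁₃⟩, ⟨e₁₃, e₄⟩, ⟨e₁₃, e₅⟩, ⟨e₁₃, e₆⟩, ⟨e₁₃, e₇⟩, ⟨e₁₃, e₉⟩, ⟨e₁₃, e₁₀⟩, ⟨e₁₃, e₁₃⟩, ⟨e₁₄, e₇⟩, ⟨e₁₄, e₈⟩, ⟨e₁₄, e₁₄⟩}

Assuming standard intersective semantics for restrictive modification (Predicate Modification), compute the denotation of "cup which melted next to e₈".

{e₄, e₅}

⟦which melted⟧ = ⟦melted⟧ = {e₁, e₂, e₄, e₅, e₆}
⟦next to e₈⟧ = {x : ⟨x, e₈⟩ ∈ ⟦next to⟧} = {e₃, e₄, e₅, e₇, e₉, e₁₁, e₁₄}
⟦cup⟧ = {e₂, e₄, e₅, e₆, e₈, e₁₁, e₁₃, e₁₄}
… ∩ ⟦which melted⟧ = {e₂, e₄, e₅, e₆, e₈, e₁₁, e₁₃, e₁₄} ∩ {e₁, e₂, e₄, e₅, e₆} = {e₂, e₄, e₅, e₆}
… ∩ ⟦next to e₈⟧ = {e₂, e₄, e₅, e₆} ∩ {e₃, e₄, e₅, e₇, e₉, e₁₁, e₁₄} = {e₄, e₅}
So ⟦cup which melted next to e₈⟧ = {e₄, e₅}.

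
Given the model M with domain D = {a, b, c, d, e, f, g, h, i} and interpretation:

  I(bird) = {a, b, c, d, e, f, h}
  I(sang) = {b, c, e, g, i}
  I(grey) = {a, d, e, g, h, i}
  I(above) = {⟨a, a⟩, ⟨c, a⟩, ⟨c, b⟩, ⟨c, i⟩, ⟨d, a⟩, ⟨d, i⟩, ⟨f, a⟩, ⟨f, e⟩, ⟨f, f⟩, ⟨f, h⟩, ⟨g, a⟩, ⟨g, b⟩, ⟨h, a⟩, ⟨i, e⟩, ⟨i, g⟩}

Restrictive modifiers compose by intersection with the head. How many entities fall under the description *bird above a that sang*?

⟦above a⟧ = {x : ⟨x, a⟩ ∈ ⟦above⟧} = {a, c, d, f, g, h}
⟦that sang⟧ = ⟦sang⟧ = {b, c, e, g, i}
⟦bird⟧ = {a, b, c, d, e, f, h}
… ∩ ⟦above a⟧ = {a, b, c, d, e, f, h} ∩ {a, c, d, f, g, h} = {a, c, d, f, h}
… ∩ ⟦that sang⟧ = {a, c, d, f, h} ∩ {b, c, e, g, i} = {c}
⟦bird above a that sang⟧ = {c}, so the cardinality is 1.

1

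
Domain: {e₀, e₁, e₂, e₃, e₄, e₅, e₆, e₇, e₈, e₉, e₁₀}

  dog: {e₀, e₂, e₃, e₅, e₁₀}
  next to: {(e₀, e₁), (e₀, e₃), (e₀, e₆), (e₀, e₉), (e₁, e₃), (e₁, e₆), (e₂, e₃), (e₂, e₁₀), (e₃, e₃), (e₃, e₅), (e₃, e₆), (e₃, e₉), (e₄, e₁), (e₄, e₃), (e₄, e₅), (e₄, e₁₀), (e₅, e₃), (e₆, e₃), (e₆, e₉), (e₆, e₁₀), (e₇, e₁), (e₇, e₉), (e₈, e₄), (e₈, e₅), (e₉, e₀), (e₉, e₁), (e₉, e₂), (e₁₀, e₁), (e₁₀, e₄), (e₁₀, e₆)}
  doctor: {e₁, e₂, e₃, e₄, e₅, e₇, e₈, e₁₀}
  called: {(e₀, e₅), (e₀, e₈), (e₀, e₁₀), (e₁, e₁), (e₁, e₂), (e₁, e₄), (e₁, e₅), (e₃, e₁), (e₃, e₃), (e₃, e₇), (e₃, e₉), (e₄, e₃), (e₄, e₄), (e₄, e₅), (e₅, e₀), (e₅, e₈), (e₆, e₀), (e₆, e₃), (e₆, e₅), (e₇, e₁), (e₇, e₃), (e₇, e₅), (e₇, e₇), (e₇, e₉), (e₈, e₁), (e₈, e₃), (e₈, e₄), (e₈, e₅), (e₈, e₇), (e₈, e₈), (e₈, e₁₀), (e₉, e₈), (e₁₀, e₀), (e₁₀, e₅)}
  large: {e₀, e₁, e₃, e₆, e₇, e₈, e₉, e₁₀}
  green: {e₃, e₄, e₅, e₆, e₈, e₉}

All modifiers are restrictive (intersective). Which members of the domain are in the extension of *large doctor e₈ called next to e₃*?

⟦e₈ called⟧ = {x : ⟨e₈, x⟩ ∈ ⟦called⟧} = {e₁, e₃, e₄, e₅, e₇, e₈, e₁₀}
⟦next to e₃⟧ = {x : ⟨x, e₃⟩ ∈ ⟦next to⟧} = {e₀, e₁, e₂, e₃, e₄, e₅, e₆}
⟦doctor⟧ = {e₁, e₂, e₃, e₄, e₅, e₇, e₈, e₁₀}
… ∩ ⟦e₈ called⟧ = {e₁, e₂, e₃, e₄, e₅, e₇, e₈, e₁₀} ∩ {e₁, e₃, e₄, e₅, e₇, e₈, e₁₀} = {e₁, e₃, e₄, e₅, e₇, e₈, e₁₀}
… ∩ ⟦next to e₃⟧ = {e₁, e₃, e₄, e₅, e₇, e₈, e₁₀} ∩ {e₀, e₁, e₂, e₃, e₄, e₅, e₆} = {e₁, e₃, e₄, e₅}
… ∩ ⟦large⟧ = {e₁, e₃, e₄, e₅} ∩ {e₀, e₁, e₃, e₆, e₇, e₈, e₉, e₁₀} = {e₁, e₃}
So ⟦large doctor e₈ called next to e₃⟧ = {e₁, e₃}.

{e₁, e₃}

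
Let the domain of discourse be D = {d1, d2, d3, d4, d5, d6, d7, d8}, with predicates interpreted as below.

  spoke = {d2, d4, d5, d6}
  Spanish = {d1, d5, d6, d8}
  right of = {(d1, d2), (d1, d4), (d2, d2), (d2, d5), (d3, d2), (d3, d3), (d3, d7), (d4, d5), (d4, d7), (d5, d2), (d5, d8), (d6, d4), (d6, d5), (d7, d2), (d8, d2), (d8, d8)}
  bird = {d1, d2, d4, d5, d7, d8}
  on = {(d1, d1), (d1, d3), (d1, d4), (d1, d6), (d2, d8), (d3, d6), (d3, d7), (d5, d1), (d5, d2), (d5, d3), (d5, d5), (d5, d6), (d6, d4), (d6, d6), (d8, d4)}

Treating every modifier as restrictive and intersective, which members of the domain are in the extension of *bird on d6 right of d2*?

⟦on d6⟧ = {x : ⟨x, d6⟩ ∈ ⟦on⟧} = {d1, d3, d5, d6}
⟦right of d2⟧ = {x : ⟨x, d2⟩ ∈ ⟦right of⟧} = {d1, d2, d3, d5, d7, d8}
⟦bird⟧ = {d1, d2, d4, d5, d7, d8}
… ∩ ⟦on d6⟧ = {d1, d2, d4, d5, d7, d8} ∩ {d1, d3, d5, d6} = {d1, d5}
… ∩ ⟦right of d2⟧ = {d1, d5} ∩ {d1, d2, d3, d5, d7, d8} = {d1, d5}
So ⟦bird on d6 right of d2⟧ = {d1, d5}.

{d1, d5}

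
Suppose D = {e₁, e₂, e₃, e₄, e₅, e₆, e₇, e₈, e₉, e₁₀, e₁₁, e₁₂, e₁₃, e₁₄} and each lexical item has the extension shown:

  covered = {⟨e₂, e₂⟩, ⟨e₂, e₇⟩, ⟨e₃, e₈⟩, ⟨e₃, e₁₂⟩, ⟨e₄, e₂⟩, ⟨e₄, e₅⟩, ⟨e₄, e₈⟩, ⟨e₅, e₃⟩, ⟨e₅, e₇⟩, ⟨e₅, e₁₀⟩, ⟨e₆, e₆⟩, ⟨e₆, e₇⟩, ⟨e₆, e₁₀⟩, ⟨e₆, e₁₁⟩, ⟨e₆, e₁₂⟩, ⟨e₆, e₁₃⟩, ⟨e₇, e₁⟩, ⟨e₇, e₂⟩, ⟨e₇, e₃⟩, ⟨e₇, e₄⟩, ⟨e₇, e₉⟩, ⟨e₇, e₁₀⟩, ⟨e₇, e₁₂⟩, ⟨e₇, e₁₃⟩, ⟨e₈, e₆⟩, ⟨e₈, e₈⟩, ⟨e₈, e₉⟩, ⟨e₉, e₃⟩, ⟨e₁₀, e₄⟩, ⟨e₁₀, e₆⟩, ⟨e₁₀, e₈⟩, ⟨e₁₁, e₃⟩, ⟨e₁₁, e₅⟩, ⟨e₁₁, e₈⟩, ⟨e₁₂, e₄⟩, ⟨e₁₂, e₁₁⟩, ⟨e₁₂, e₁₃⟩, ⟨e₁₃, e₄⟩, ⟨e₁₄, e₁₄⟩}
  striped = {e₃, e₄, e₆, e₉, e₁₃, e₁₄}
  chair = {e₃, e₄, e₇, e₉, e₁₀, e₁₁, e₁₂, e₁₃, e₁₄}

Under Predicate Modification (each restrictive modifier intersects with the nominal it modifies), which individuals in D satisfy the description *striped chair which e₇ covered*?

{e₃, e₄, e₉, e₁₃}

⟦which e₇ covered⟧ = {x : ⟨e₇, x⟩ ∈ ⟦covered⟧} = {e₁, e₂, e₃, e₄, e₉, e₁₀, e₁₂, e₁₃}
⟦chair⟧ = {e₃, e₄, e₇, e₉, e₁₀, e₁₁, e₁₂, e₁₃, e₁₄}
… ∩ ⟦which e₇ covered⟧ = {e₃, e₄, e₇, e₉, e₁₀, e₁₁, e₁₂, e₁₃, e₁₄} ∩ {e₁, e₂, e₃, e₄, e₉, e₁₀, e₁₂, e₁₃} = {e₃, e₄, e₉, e₁₀, e₁₂, e₁₃}
… ∩ ⟦striped⟧ = {e₃, e₄, e₉, e₁₀, e₁₂, e₁₃} ∩ {e₃, e₄, e₆, e₉, e₁₃, e₁₄} = {e₃, e₄, e₉, e₁₃}
So ⟦striped chair which e₇ covered⟧ = {e₃, e₄, e₉, e₁₃}.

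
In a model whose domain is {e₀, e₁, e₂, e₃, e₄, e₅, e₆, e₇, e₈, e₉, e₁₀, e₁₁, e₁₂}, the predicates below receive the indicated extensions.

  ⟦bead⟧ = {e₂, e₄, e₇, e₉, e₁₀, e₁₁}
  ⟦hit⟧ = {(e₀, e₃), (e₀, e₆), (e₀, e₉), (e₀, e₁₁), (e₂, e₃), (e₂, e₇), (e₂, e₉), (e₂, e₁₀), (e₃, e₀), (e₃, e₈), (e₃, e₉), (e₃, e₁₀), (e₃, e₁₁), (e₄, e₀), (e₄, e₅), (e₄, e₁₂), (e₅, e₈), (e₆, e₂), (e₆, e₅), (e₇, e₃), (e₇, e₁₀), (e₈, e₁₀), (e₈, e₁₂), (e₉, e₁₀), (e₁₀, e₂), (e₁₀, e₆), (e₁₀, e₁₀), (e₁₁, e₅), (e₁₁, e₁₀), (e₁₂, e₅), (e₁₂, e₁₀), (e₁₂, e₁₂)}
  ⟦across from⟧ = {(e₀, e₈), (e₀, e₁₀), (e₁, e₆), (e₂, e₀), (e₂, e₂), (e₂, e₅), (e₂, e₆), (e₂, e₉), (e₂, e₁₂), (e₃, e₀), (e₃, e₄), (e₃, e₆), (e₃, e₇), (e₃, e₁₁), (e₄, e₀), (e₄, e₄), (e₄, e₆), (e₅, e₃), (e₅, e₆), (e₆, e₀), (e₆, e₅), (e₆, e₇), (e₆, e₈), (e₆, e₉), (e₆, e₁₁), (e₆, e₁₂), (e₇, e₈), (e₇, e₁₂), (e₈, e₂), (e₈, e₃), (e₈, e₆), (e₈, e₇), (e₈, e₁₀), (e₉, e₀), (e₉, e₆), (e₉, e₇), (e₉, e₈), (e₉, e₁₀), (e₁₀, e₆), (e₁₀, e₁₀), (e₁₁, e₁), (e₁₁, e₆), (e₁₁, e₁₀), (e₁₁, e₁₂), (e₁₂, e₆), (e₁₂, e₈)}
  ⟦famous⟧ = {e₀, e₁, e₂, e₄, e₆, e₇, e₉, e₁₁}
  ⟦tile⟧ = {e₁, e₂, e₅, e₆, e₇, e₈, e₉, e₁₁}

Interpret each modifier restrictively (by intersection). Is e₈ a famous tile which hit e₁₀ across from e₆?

⟦which hit e₁₀⟧ = {x : ⟨x, e₁₀⟩ ∈ ⟦hit⟧} = {e₂, e₃, e₇, e₈, e₉, e₁₀, e₁₁, e₁₂}
⟦across from e₆⟧ = {x : ⟨x, e₆⟩ ∈ ⟦across from⟧} = {e₁, e₂, e₃, e₄, e₅, e₈, e₉, e₁₀, e₁₁, e₁₂}
⟦tile⟧ = {e₁, e₂, e₅, e₆, e₇, e₈, e₉, e₁₁}
… ∩ ⟦which hit e₁₀⟧ = {e₁, e₂, e₅, e₆, e₇, e₈, e₉, e₁₁} ∩ {e₂, e₃, e₇, e₈, e₉, e₁₀, e₁₁, e₁₂} = {e₂, e₇, e₈, e₉, e₁₁}
… ∩ ⟦across from e₆⟧ = {e₂, e₇, e₈, e₉, e₁₁} ∩ {e₁, e₂, e₃, e₄, e₅, e₈, e₉, e₁₀, e₁₁, e₁₂} = {e₂, e₈, e₉, e₁₁}
… ∩ ⟦famous⟧ = {e₂, e₈, e₉, e₁₁} ∩ {e₀, e₁, e₂, e₄, e₆, e₇, e₉, e₁₁} = {e₂, e₉, e₁₁}
⟦famous tile which hit e₁₀ across from e₆⟧ = {e₂, e₉, e₁₁}; e₈ ∉ this set.

no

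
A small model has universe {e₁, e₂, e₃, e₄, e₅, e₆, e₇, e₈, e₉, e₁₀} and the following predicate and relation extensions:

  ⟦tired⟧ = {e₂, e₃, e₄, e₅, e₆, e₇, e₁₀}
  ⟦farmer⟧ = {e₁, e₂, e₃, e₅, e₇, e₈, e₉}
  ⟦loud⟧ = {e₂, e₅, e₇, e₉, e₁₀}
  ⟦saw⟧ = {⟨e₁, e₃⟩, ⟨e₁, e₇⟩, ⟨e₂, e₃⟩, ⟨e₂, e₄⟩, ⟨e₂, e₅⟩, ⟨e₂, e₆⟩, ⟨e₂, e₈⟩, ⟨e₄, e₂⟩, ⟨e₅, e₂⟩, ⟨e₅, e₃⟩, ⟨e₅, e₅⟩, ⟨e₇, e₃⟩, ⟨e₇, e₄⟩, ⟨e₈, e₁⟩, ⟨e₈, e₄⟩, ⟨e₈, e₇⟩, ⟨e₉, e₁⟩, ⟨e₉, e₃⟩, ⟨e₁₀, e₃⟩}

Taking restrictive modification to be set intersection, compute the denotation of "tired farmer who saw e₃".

⟦who saw e₃⟧ = {x : ⟨x, e₃⟩ ∈ ⟦saw⟧} = {e₁, e₂, e₅, e₇, e₉, e₁₀}
⟦farmer⟧ = {e₁, e₂, e₃, e₅, e₇, e₈, e₉}
… ∩ ⟦who saw e₃⟧ = {e₁, e₂, e₃, e₅, e₇, e₈, e₉} ∩ {e₁, e₂, e₅, e₇, e₉, e₁₀} = {e₁, e₂, e₅, e₇, e₉}
… ∩ ⟦tired⟧ = {e₁, e₂, e₅, e₇, e₉} ∩ {e₂, e₃, e₄, e₅, e₆, e₇, e₁₀} = {e₂, e₅, e₇}
So ⟦tired farmer who saw e₃⟧ = {e₂, e₅, e₇}.

{e₂, e₅, e₇}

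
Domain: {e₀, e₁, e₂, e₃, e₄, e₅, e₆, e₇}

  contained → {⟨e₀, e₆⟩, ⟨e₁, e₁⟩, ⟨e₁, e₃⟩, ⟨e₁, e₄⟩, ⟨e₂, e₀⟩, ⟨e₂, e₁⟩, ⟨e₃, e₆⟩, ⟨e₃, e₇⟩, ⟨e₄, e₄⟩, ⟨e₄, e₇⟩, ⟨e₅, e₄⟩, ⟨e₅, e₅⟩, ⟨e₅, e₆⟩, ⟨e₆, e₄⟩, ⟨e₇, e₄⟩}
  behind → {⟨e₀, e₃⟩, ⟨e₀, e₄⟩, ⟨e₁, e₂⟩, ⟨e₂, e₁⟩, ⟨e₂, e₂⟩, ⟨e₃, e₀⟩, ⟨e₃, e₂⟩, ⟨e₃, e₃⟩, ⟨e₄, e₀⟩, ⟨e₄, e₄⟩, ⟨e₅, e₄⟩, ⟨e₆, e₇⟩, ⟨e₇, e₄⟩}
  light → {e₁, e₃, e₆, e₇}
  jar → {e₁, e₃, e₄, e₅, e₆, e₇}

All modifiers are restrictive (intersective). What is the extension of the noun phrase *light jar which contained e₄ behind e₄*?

{e₇}

⟦which contained e₄⟧ = {x : ⟨x, e₄⟩ ∈ ⟦contained⟧} = {e₁, e₄, e₅, e₆, e₇}
⟦behind e₄⟧ = {x : ⟨x, e₄⟩ ∈ ⟦behind⟧} = {e₀, e₄, e₅, e₇}
⟦jar⟧ = {e₁, e₃, e₄, e₅, e₆, e₇}
… ∩ ⟦which contained e₄⟧ = {e₁, e₃, e₄, e₅, e₆, e₇} ∩ {e₁, e₄, e₅, e₆, e₇} = {e₁, e₄, e₅, e₆, e₇}
… ∩ ⟦behind e₄⟧ = {e₁, e₄, e₅, e₆, e₇} ∩ {e₀, e₄, e₅, e₇} = {e₄, e₅, e₇}
… ∩ ⟦light⟧ = {e₄, e₅, e₇} ∩ {e₁, e₃, e₆, e₇} = {e₇}
So ⟦light jar which contained e₄ behind e₄⟧ = {e₇}.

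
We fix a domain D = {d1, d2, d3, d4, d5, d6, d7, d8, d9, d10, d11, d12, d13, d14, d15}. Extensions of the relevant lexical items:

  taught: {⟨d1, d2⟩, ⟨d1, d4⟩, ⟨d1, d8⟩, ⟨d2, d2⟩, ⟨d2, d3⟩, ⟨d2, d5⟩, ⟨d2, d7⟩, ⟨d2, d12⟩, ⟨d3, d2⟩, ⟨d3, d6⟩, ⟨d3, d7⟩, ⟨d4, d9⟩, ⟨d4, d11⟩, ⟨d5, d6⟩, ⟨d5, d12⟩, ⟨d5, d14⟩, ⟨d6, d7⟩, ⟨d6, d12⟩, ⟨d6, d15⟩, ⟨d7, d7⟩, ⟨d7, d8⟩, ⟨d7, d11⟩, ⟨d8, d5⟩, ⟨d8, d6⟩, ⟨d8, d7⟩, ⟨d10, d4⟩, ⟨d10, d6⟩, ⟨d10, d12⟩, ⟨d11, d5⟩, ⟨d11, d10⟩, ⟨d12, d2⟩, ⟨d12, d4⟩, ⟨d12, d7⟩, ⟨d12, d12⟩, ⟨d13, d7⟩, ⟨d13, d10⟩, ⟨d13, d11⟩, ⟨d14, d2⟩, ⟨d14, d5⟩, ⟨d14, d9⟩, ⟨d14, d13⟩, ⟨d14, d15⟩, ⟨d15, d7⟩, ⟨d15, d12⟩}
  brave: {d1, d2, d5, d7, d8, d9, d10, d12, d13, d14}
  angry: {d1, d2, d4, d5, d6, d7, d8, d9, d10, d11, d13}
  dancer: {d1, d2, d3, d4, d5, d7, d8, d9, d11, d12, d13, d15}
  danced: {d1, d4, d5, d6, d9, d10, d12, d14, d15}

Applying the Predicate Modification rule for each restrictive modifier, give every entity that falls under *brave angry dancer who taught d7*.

⟦who taught d7⟧ = {x : ⟨x, d7⟩ ∈ ⟦taught⟧} = {d2, d3, d6, d7, d8, d12, d13, d15}
⟦dancer⟧ = {d1, d2, d3, d4, d5, d7, d8, d9, d11, d12, d13, d15}
… ∩ ⟦who taught d7⟧ = {d1, d2, d3, d4, d5, d7, d8, d9, d11, d12, d13, d15} ∩ {d2, d3, d6, d7, d8, d12, d13, d15} = {d2, d3, d7, d8, d12, d13, d15}
… ∩ ⟦brave⟧ = {d2, d3, d7, d8, d12, d13, d15} ∩ {d1, d2, d5, d7, d8, d9, d10, d12, d13, d14} = {d2, d7, d8, d12, d13}
… ∩ ⟦angry⟧ = {d2, d7, d8, d12, d13} ∩ {d1, d2, d4, d5, d6, d7, d8, d9, d10, d11, d13} = {d2, d7, d8, d13}
So ⟦brave angry dancer who taught d7⟧ = {d2, d7, d8, d13}.

{d2, d7, d8, d13}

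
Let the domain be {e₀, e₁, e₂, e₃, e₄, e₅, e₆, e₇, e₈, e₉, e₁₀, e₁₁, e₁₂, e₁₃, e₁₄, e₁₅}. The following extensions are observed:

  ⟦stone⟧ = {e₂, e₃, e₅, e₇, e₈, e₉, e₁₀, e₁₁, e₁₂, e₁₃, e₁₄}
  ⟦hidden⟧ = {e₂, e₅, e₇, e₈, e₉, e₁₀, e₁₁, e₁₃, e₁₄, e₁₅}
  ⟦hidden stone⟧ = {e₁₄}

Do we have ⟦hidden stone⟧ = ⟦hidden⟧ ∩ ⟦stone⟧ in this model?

⟦hidden⟧ ∩ ⟦stone⟧ = {e₂, e₅, e₇, e₈, e₉, e₁₀, e₁₁, e₁₃, e₁₄, e₁₅} ∩ {e₂, e₃, e₅, e₇, e₈, e₉, e₁₀, e₁₁, e₁₂, e₁₃, e₁₄} = {e₂, e₅, e₇, e₈, e₉, e₁₀, e₁₁, e₁₃, e₁₄}
Observed ⟦hidden stone⟧ = {e₁₄}.
These differ, so the modifier is not intersective in this model.

no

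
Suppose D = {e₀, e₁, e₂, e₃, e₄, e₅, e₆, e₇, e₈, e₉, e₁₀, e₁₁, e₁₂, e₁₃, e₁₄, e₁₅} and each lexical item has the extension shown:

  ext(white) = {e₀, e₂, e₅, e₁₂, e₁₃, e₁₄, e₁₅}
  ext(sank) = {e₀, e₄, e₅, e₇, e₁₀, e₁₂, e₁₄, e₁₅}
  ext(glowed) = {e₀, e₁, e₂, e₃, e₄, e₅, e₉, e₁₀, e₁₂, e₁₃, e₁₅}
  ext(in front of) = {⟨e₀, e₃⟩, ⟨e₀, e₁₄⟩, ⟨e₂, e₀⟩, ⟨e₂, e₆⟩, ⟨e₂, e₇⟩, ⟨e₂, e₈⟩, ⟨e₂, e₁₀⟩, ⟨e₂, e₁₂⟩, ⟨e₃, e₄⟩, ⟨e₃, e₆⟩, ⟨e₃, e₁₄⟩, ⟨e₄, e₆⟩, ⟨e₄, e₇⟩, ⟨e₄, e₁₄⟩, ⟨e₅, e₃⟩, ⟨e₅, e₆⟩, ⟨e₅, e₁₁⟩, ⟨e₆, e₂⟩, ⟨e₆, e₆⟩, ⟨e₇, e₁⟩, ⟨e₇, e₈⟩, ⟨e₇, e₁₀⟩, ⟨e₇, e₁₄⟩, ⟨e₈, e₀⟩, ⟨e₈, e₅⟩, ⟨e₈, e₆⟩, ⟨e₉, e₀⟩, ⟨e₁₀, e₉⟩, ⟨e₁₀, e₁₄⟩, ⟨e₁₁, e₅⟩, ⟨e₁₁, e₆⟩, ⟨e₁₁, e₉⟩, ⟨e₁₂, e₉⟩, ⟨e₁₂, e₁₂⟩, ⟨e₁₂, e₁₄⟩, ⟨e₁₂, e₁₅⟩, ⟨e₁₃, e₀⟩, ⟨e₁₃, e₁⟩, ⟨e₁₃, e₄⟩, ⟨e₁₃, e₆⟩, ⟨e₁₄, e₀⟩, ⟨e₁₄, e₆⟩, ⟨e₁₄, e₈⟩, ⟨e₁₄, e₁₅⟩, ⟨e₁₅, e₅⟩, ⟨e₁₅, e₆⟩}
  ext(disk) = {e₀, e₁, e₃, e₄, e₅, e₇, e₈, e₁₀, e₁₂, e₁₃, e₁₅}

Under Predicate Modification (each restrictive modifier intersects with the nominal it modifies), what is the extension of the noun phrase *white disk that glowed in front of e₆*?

{e₅, e₁₃, e₁₅}

⟦that glowed⟧ = ⟦glowed⟧ = {e₀, e₁, e₂, e₃, e₄, e₅, e₉, e₁₀, e₁₂, e₁₃, e₁₅}
⟦in front of e₆⟧ = {x : ⟨x, e₆⟩ ∈ ⟦in front of⟧} = {e₂, e₃, e₄, e₅, e₆, e₈, e₁₁, e₁₃, e₁₄, e₁₅}
⟦disk⟧ = {e₀, e₁, e₃, e₄, e₅, e₇, e₈, e₁₀, e₁₂, e₁₃, e₁₅}
… ∩ ⟦that glowed⟧ = {e₀, e₁, e₃, e₄, e₅, e₇, e₈, e₁₀, e₁₂, e₁₃, e₁₅} ∩ {e₀, e₁, e₂, e₃, e₄, e₅, e₉, e₁₀, e₁₂, e₁₃, e₁₅} = {e₀, e₁, e₃, e₄, e₅, e₁₀, e₁₂, e₁₃, e₁₅}
… ∩ ⟦in front of e₆⟧ = {e₀, e₁, e₃, e₄, e₅, e₁₀, e₁₂, e₁₃, e₁₅} ∩ {e₂, e₃, e₄, e₅, e₆, e₈, e₁₁, e₁₃, e₁₄, e₁₅} = {e₃, e₄, e₅, e₁₃, e₁₅}
… ∩ ⟦white⟧ = {e₃, e₄, e₅, e₁₃, e₁₅} ∩ {e₀, e₂, e₅, e₁₂, e₁₃, e₁₄, e₁₅} = {e₅, e₁₃, e₁₅}
So ⟦white disk that glowed in front of e₆⟧ = {e₅, e₁₃, e₁₅}.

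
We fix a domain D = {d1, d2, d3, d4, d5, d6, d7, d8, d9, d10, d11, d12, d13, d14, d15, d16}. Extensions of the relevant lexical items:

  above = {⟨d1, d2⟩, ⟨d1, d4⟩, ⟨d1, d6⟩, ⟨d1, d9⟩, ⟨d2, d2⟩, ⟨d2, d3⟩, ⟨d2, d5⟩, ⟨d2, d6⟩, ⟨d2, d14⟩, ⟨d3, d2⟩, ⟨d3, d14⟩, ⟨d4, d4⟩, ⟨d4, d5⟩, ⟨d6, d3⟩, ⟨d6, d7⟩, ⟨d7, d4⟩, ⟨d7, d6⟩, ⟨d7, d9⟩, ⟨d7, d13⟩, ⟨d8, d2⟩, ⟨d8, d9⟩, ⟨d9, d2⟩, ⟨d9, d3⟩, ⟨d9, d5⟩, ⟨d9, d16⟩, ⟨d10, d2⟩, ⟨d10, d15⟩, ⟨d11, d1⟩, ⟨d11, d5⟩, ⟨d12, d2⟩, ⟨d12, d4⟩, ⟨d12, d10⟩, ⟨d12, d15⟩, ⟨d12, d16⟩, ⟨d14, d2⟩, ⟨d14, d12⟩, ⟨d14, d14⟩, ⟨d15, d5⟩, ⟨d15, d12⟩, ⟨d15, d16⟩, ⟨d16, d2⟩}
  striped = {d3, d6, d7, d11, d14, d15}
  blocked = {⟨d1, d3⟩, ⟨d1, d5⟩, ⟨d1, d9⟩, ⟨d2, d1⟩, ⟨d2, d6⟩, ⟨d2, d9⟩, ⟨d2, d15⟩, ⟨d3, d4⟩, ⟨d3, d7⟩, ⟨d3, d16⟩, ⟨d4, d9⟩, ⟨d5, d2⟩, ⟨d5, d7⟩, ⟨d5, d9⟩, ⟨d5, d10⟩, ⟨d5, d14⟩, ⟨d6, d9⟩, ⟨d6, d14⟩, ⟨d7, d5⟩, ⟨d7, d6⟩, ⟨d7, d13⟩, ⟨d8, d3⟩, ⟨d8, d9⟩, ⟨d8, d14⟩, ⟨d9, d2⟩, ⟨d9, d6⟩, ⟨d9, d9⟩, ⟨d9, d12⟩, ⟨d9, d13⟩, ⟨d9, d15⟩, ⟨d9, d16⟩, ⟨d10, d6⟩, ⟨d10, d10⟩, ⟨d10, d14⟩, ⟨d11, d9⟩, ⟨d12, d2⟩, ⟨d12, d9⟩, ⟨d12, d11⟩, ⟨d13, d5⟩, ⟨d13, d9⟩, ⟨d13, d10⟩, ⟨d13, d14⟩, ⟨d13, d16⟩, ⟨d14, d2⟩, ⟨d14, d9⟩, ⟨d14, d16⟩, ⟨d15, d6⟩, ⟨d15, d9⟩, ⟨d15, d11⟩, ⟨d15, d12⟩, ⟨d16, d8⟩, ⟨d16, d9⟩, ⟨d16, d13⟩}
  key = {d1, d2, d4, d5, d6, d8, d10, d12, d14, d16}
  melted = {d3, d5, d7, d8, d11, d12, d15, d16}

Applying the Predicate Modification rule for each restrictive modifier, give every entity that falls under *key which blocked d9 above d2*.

{d1, d2, d8, d12, d14, d16}

⟦which blocked d9⟧ = {x : ⟨x, d9⟩ ∈ ⟦blocked⟧} = {d1, d2, d4, d5, d6, d8, d9, d11, d12, d13, d14, d15, d16}
⟦above d2⟧ = {x : ⟨x, d2⟩ ∈ ⟦above⟧} = {d1, d2, d3, d8, d9, d10, d12, d14, d16}
⟦key⟧ = {d1, d2, d4, d5, d6, d8, d10, d12, d14, d16}
… ∩ ⟦which blocked d9⟧ = {d1, d2, d4, d5, d6, d8, d10, d12, d14, d16} ∩ {d1, d2, d4, d5, d6, d8, d9, d11, d12, d13, d14, d15, d16} = {d1, d2, d4, d5, d6, d8, d12, d14, d16}
… ∩ ⟦above d2⟧ = {d1, d2, d4, d5, d6, d8, d12, d14, d16} ∩ {d1, d2, d3, d8, d9, d10, d12, d14, d16} = {d1, d2, d8, d12, d14, d16}
So ⟦key which blocked d9 above d2⟧ = {d1, d2, d8, d12, d14, d16}.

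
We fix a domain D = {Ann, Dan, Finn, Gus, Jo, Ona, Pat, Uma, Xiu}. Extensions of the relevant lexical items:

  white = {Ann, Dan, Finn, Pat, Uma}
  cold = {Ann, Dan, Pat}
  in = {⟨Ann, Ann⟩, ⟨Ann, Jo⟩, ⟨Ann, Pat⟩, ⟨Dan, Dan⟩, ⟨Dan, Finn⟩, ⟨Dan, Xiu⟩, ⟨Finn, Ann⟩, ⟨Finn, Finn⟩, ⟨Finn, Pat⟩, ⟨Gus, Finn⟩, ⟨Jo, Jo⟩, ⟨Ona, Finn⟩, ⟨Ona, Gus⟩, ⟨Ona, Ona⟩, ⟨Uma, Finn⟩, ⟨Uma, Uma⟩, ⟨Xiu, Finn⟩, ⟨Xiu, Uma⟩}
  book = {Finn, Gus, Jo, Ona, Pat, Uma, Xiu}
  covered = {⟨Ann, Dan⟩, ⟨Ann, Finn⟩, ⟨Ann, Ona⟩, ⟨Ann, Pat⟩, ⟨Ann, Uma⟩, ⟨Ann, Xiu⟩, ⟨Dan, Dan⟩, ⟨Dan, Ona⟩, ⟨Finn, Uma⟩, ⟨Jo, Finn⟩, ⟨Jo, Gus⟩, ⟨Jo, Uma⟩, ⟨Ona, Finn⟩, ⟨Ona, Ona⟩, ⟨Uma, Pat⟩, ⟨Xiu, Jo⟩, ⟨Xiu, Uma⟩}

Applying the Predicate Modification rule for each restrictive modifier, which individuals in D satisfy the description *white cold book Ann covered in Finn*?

{ }

⟦Ann covered⟧ = {x : ⟨Ann, x⟩ ∈ ⟦covered⟧} = {Dan, Finn, Ona, Pat, Uma, Xiu}
⟦in Finn⟧ = {x : ⟨x, Finn⟩ ∈ ⟦in⟧} = {Dan, Finn, Gus, Ona, Uma, Xiu}
⟦book⟧ = {Finn, Gus, Jo, Ona, Pat, Uma, Xiu}
… ∩ ⟦Ann covered⟧ = {Finn, Gus, Jo, Ona, Pat, Uma, Xiu} ∩ {Dan, Finn, Ona, Pat, Uma, Xiu} = {Finn, Ona, Pat, Uma, Xiu}
… ∩ ⟦in Finn⟧ = {Finn, Ona, Pat, Uma, Xiu} ∩ {Dan, Finn, Gus, Ona, Uma, Xiu} = {Finn, Ona, Uma, Xiu}
… ∩ ⟦white⟧ = {Finn, Ona, Uma, Xiu} ∩ {Ann, Dan, Finn, Pat, Uma} = {Finn, Uma}
… ∩ ⟦cold⟧ = {Finn, Uma} ∩ {Ann, Dan, Pat} = ∅
So ⟦white cold book Ann covered in Finn⟧ = { }.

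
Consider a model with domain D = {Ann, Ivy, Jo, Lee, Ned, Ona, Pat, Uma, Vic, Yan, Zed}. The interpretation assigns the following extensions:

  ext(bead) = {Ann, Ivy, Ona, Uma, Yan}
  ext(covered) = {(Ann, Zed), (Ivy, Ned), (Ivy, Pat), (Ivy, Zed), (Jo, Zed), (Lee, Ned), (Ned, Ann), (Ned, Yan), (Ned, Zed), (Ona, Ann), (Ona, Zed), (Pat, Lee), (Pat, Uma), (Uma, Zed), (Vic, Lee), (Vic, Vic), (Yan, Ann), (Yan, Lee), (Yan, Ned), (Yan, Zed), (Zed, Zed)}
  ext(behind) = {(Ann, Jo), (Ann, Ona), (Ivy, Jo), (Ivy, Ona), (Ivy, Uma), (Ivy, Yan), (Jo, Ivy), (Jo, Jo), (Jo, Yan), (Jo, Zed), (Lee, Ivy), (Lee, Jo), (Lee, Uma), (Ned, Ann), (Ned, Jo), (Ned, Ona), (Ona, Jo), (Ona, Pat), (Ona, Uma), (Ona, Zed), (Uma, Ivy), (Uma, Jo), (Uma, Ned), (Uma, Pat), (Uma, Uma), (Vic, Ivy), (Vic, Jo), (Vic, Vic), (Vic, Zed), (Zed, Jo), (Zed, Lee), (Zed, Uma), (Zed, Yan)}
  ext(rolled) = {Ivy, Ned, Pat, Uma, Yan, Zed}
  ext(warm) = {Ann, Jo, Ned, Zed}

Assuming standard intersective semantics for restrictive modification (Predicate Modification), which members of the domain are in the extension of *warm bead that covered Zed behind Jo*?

⟦that covered Zed⟧ = {x : ⟨x, Zed⟩ ∈ ⟦covered⟧} = {Ann, Ivy, Jo, Ned, Ona, Uma, Yan, Zed}
⟦behind Jo⟧ = {x : ⟨x, Jo⟩ ∈ ⟦behind⟧} = {Ann, Ivy, Jo, Lee, Ned, Ona, Uma, Vic, Zed}
⟦bead⟧ = {Ann, Ivy, Ona, Uma, Yan}
… ∩ ⟦that covered Zed⟧ = {Ann, Ivy, Ona, Uma, Yan} ∩ {Ann, Ivy, Jo, Ned, Ona, Uma, Yan, Zed} = {Ann, Ivy, Ona, Uma, Yan}
… ∩ ⟦behind Jo⟧ = {Ann, Ivy, Ona, Uma, Yan} ∩ {Ann, Ivy, Jo, Lee, Ned, Ona, Uma, Vic, Zed} = {Ann, Ivy, Ona, Uma}
… ∩ ⟦warm⟧ = {Ann, Ivy, Ona, Uma} ∩ {Ann, Jo, Ned, Zed} = {Ann}
So ⟦warm bead that covered Zed behind Jo⟧ = {Ann}.

{Ann}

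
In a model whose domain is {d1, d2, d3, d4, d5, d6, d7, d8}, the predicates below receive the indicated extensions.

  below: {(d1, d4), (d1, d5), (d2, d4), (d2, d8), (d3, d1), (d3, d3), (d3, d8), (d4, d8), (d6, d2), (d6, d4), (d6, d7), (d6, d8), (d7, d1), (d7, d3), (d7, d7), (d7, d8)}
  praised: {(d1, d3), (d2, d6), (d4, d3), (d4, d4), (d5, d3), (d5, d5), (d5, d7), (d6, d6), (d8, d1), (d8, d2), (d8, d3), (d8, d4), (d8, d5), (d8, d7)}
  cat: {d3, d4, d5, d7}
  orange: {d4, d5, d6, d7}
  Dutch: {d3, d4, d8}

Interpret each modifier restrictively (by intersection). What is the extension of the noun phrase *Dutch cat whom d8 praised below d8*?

⟦whom d8 praised⟧ = {x : ⟨d8, x⟩ ∈ ⟦praised⟧} = {d1, d2, d3, d4, d5, d7}
⟦below d8⟧ = {x : ⟨x, d8⟩ ∈ ⟦below⟧} = {d2, d3, d4, d6, d7}
⟦cat⟧ = {d3, d4, d5, d7}
… ∩ ⟦whom d8 praised⟧ = {d3, d4, d5, d7} ∩ {d1, d2, d3, d4, d5, d7} = {d3, d4, d5, d7}
… ∩ ⟦below d8⟧ = {d3, d4, d5, d7} ∩ {d2, d3, d4, d6, d7} = {d3, d4, d7}
… ∩ ⟦Dutch⟧ = {d3, d4, d7} ∩ {d3, d4, d8} = {d3, d4}
So ⟦Dutch cat whom d8 praised below d8⟧ = {d3, d4}.

{d3, d4}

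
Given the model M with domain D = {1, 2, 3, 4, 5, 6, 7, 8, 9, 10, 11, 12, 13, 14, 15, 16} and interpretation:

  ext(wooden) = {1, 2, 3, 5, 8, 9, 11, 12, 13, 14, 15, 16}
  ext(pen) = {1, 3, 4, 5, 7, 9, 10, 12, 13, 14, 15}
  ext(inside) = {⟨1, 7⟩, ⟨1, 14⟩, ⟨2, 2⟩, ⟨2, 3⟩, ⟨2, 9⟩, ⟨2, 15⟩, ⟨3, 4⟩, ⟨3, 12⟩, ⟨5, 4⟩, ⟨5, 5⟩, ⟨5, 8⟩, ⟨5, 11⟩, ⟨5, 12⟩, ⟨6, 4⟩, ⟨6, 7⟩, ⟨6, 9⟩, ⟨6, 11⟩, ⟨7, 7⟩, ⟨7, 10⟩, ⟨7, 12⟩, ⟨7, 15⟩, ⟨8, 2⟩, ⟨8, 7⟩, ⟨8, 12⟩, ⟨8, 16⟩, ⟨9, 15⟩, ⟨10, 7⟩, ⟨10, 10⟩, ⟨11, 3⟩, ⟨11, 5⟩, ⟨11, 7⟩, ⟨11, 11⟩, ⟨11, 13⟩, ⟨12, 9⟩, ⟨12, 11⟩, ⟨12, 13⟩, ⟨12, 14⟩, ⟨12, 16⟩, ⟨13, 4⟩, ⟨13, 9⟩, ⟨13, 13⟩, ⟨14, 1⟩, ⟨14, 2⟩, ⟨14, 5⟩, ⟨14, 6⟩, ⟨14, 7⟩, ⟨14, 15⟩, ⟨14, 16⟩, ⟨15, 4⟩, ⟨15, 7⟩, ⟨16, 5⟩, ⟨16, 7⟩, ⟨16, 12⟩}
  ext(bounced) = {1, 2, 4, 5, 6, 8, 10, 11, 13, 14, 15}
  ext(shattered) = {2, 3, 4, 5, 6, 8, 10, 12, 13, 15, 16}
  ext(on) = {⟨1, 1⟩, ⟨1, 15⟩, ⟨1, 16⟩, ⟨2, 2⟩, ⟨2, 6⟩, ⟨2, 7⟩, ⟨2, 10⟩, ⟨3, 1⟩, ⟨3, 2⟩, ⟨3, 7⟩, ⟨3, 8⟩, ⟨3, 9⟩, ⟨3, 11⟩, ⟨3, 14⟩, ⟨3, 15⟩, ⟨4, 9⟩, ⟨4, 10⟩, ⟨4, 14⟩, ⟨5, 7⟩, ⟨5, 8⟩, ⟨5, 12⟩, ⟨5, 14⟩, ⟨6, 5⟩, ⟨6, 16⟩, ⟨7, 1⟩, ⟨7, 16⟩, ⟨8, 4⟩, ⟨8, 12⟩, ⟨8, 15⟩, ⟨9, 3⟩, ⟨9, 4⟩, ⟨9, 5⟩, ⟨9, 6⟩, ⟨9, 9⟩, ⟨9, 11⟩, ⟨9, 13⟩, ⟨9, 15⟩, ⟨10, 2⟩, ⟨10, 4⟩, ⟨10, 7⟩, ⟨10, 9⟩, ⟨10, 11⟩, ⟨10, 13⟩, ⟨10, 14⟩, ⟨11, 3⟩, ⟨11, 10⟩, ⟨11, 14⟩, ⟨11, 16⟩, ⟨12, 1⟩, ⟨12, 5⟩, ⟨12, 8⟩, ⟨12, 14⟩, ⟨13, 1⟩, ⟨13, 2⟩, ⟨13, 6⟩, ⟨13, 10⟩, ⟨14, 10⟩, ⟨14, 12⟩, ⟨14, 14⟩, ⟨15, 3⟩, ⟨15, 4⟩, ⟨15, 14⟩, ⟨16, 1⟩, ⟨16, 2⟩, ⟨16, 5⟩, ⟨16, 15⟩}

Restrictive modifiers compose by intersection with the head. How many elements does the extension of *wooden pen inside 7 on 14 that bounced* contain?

⟦inside 7⟧ = {x : ⟨x, 7⟩ ∈ ⟦inside⟧} = {1, 6, 7, 8, 10, 11, 14, 15, 16}
⟦on 14⟧ = {x : ⟨x, 14⟩ ∈ ⟦on⟧} = {3, 4, 5, 10, 11, 12, 14, 15}
⟦that bounced⟧ = ⟦bounced⟧ = {1, 2, 4, 5, 6, 8, 10, 11, 13, 14, 15}
⟦pen⟧ = {1, 3, 4, 5, 7, 9, 10, 12, 13, 14, 15}
… ∩ ⟦inside 7⟧ = {1, 3, 4, 5, 7, 9, 10, 12, 13, 14, 15} ∩ {1, 6, 7, 8, 10, 11, 14, 15, 16} = {1, 7, 10, 14, 15}
… ∩ ⟦on 14⟧ = {1, 7, 10, 14, 15} ∩ {3, 4, 5, 10, 11, 12, 14, 15} = {10, 14, 15}
… ∩ ⟦that bounced⟧ = {10, 14, 15} ∩ {1, 2, 4, 5, 6, 8, 10, 11, 13, 14, 15} = {10, 14, 15}
… ∩ ⟦wooden⟧ = {10, 14, 15} ∩ {1, 2, 3, 5, 8, 9, 11, 12, 13, 14, 15, 16} = {14, 15}
⟦wooden pen inside 7 on 14 that bounced⟧ = {14, 15}, so the cardinality is 2.

2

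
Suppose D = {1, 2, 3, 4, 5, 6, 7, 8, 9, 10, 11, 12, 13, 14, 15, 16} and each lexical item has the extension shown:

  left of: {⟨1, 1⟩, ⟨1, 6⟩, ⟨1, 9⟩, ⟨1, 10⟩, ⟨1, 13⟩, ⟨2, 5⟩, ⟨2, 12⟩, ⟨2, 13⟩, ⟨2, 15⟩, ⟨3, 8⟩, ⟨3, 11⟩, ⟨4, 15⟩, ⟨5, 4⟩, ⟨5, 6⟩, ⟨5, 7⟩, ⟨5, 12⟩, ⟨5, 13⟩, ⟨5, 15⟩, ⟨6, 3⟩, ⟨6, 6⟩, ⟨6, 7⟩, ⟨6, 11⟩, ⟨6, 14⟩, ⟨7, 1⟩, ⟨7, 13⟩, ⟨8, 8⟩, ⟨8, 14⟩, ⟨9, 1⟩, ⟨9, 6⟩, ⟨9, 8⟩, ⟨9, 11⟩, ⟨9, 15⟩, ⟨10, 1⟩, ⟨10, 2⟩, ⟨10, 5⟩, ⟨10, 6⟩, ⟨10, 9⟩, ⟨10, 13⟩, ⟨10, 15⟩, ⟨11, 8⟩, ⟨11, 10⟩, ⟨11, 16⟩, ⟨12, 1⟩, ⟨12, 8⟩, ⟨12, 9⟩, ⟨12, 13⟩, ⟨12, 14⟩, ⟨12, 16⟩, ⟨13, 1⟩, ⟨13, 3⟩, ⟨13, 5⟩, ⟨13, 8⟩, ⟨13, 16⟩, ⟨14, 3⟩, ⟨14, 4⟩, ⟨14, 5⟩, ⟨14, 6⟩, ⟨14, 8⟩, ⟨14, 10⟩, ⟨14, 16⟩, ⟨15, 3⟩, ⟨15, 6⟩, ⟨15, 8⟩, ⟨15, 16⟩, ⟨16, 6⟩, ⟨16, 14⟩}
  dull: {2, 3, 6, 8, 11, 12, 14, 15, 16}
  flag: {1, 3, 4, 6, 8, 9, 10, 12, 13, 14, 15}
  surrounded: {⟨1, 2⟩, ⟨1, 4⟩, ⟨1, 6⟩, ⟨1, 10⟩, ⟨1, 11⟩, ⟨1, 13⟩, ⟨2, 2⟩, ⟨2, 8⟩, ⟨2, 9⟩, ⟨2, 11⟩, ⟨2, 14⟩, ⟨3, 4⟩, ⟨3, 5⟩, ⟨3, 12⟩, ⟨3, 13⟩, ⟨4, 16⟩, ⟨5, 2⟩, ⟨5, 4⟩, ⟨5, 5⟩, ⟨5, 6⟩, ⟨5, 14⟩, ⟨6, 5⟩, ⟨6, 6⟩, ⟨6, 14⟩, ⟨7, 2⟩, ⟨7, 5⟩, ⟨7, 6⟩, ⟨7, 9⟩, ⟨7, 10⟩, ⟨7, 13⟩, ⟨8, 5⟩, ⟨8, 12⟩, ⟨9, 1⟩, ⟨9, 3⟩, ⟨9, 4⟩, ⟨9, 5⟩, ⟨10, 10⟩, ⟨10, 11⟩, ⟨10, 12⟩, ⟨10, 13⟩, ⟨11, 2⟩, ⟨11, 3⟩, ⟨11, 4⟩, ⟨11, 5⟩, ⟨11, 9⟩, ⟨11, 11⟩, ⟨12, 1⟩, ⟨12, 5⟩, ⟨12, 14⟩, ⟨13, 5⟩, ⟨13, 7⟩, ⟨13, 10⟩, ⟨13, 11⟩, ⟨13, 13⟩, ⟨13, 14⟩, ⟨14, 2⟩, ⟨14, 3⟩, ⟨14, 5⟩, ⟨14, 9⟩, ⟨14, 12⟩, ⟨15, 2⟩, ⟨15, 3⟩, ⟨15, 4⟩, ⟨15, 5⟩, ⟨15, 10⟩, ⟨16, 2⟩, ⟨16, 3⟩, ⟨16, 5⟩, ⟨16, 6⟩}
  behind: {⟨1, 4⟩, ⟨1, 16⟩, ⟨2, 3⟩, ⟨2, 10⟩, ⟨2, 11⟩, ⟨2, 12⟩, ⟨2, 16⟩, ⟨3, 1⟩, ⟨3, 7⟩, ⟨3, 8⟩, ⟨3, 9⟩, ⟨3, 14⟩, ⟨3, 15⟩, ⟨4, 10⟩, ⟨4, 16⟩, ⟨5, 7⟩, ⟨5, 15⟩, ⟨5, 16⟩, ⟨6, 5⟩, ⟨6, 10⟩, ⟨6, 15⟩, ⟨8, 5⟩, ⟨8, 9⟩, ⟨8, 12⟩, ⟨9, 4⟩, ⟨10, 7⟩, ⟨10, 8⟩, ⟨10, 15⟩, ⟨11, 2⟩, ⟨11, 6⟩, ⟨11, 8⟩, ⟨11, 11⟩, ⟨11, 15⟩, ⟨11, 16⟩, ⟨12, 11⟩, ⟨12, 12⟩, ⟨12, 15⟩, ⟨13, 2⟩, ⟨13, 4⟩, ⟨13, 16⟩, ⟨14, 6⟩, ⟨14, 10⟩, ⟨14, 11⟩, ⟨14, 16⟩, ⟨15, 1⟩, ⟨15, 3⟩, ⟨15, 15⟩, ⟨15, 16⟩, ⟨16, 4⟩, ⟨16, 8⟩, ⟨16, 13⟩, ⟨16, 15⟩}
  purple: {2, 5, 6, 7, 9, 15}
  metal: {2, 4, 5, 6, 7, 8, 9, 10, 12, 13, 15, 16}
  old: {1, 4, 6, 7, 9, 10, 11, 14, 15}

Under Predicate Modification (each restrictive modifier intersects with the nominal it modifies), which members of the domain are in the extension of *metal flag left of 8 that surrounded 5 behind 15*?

{12, 15}

⟦left of 8⟧ = {x : ⟨x, 8⟩ ∈ ⟦left of⟧} = {3, 8, 9, 11, 12, 13, 14, 15}
⟦that surrounded 5⟧ = {x : ⟨x, 5⟩ ∈ ⟦surrounded⟧} = {3, 5, 6, 7, 8, 9, 11, 12, 13, 14, 15, 16}
⟦behind 15⟧ = {x : ⟨x, 15⟩ ∈ ⟦behind⟧} = {3, 5, 6, 10, 11, 12, 15, 16}
⟦flag⟧ = {1, 3, 4, 6, 8, 9, 10, 12, 13, 14, 15}
… ∩ ⟦left of 8⟧ = {1, 3, 4, 6, 8, 9, 10, 12, 13, 14, 15} ∩ {3, 8, 9, 11, 12, 13, 14, 15} = {3, 8, 9, 12, 13, 14, 15}
… ∩ ⟦that surrounded 5⟧ = {3, 8, 9, 12, 13, 14, 15} ∩ {3, 5, 6, 7, 8, 9, 11, 12, 13, 14, 15, 16} = {3, 8, 9, 12, 13, 14, 15}
… ∩ ⟦behind 15⟧ = {3, 8, 9, 12, 13, 14, 15} ∩ {3, 5, 6, 10, 11, 12, 15, 16} = {3, 12, 15}
… ∩ ⟦metal⟧ = {3, 12, 15} ∩ {2, 4, 5, 6, 7, 8, 9, 10, 12, 13, 15, 16} = {12, 15}
So ⟦metal flag left of 8 that surrounded 5 behind 15⟧ = {12, 15}.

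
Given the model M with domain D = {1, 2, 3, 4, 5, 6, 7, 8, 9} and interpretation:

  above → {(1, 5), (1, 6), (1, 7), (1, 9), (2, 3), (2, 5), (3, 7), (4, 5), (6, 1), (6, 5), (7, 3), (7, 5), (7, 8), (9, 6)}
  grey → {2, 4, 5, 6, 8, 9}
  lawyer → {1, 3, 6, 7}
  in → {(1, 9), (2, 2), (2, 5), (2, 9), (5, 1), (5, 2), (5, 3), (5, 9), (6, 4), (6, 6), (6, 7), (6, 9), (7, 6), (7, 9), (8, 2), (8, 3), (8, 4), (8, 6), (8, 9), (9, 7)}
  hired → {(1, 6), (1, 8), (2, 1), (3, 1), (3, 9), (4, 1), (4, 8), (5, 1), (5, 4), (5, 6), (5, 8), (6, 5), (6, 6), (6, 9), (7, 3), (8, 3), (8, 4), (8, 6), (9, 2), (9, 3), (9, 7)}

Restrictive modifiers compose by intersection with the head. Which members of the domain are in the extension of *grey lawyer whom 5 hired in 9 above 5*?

{6}

⟦whom 5 hired⟧ = {x : ⟨5, x⟩ ∈ ⟦hired⟧} = {1, 4, 6, 8}
⟦in 9⟧ = {x : ⟨x, 9⟩ ∈ ⟦in⟧} = {1, 2, 5, 6, 7, 8}
⟦above 5⟧ = {x : ⟨x, 5⟩ ∈ ⟦above⟧} = {1, 2, 4, 6, 7}
⟦lawyer⟧ = {1, 3, 6, 7}
… ∩ ⟦whom 5 hired⟧ = {1, 3, 6, 7} ∩ {1, 4, 6, 8} = {1, 6}
… ∩ ⟦in 9⟧ = {1, 6} ∩ {1, 2, 5, 6, 7, 8} = {1, 6}
… ∩ ⟦above 5⟧ = {1, 6} ∩ {1, 2, 4, 6, 7} = {1, 6}
… ∩ ⟦grey⟧ = {1, 6} ∩ {2, 4, 5, 6, 8, 9} = {6}
So ⟦grey lawyer whom 5 hired in 9 above 5⟧ = {6}.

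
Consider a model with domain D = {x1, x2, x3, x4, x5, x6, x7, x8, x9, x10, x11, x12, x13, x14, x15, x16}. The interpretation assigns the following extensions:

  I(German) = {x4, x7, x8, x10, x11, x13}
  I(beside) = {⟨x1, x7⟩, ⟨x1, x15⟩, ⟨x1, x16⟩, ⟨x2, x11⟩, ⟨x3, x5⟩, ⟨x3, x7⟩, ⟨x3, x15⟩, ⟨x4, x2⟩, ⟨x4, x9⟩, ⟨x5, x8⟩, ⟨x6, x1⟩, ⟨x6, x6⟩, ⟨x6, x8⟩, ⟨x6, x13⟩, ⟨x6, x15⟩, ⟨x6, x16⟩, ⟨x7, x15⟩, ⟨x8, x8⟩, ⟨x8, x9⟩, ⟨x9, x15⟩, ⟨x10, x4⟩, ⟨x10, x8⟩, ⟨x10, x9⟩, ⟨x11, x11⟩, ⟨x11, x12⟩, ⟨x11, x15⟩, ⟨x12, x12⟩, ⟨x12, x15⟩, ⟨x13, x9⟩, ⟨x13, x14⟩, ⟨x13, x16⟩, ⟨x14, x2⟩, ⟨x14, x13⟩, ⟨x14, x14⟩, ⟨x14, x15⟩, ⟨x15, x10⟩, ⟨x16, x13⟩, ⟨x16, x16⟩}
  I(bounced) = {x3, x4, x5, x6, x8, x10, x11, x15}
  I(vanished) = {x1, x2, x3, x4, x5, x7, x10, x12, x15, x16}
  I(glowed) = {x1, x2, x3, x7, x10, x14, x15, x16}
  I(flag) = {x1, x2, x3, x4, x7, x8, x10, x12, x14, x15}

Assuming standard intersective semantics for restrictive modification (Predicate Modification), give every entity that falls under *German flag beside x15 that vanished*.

{x7}

⟦beside x15⟧ = {x : ⟨x, x15⟩ ∈ ⟦beside⟧} = {x1, x3, x6, x7, x9, x11, x12, x14}
⟦that vanished⟧ = ⟦vanished⟧ = {x1, x2, x3, x4, x5, x7, x10, x12, x15, x16}
⟦flag⟧ = {x1, x2, x3, x4, x7, x8, x10, x12, x14, x15}
… ∩ ⟦beside x15⟧ = {x1, x2, x3, x4, x7, x8, x10, x12, x14, x15} ∩ {x1, x3, x6, x7, x9, x11, x12, x14} = {x1, x3, x7, x12, x14}
… ∩ ⟦that vanished⟧ = {x1, x3, x7, x12, x14} ∩ {x1, x2, x3, x4, x5, x7, x10, x12, x15, x16} = {x1, x3, x7, x12}
… ∩ ⟦German⟧ = {x1, x3, x7, x12} ∩ {x4, x7, x8, x10, x11, x13} = {x7}
So ⟦German flag beside x15 that vanished⟧ = {x7}.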